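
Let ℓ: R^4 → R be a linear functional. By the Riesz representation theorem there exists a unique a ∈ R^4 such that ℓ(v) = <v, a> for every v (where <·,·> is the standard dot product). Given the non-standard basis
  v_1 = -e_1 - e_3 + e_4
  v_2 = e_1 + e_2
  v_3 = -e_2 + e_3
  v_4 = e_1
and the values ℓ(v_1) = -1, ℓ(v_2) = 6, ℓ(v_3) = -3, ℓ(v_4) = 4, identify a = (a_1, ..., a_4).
a = (4, 2, -1, 2)

Write a = (a_1, ..., a_4) in the standard basis. For each basis vector v_i, ℓ(v_i) = <v_i, a> is a linear equation in the a_j's. Collect the n equations into a matrix system V a = ℓ, where row i of V is v_i (expressed in the standard basis). Since V is invertible (lower-triangular with 1s on the diagonal, up to permutation), solve by back-substitution:
  V =
[[-1, 0, -1, 1],
 [1, 1, 0, 0],
 [0, -1, 1, 0],
 [1, 0, 0, 0]]
  V a = (-1, 6, -3, 4)
Solving gives a = (4, 2, -1, 2).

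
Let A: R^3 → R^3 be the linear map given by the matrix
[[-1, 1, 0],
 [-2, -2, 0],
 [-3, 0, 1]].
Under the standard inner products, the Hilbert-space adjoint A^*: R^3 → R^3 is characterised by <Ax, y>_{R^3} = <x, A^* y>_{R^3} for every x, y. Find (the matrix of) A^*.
A^* = A^T =
[[-1, -2, -3],
 [1, -2, 0],
 [0, 0, 1]]

For real matrices with standard dot products, the defining identity <Ax, y> = <x, A^* y> gives (Ax)^T y = x^T (A^*) y, i.e. x^T A^T y = x^T (A^*) y. Since this holds for all x, y, we must have A^* = A^T. Therefore
A^* =
[[-1, -2, -3],
 [1, -2, 0],
 [0, 0, 1]].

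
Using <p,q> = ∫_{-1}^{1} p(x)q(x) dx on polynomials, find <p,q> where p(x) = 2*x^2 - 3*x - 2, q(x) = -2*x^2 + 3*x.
<p,q> = -74/15

Expand the product: p(x)·q(x) = -4*x^4 + 12*x^3 - 5*x^2 - 6*x.
∫_{-1}^{1} of each monomial x^k gives [2/(k+1) if k even, 0 if k odd]. Integrating term-by-term (or equivalently evaluating the antiderivative F(x) = -4*x^5/5 + 3*x^4 - 5*x^3/3 - 3*x^2 at the endpoints):
  F(1) − F(−1) = -37/15 − (37/15) = -74/15.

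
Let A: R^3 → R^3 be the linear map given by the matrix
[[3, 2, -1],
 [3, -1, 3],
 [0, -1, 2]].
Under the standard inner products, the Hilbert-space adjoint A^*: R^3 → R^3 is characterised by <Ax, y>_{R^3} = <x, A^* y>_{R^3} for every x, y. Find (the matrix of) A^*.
A^* = A^T =
[[3, 3, 0],
 [2, -1, -1],
 [-1, 3, 2]]

For real matrices with standard dot products, the defining identity <Ax, y> = <x, A^* y> gives (Ax)^T y = x^T (A^*) y, i.e. x^T A^T y = x^T (A^*) y. Since this holds for all x, y, we must have A^* = A^T. Therefore
A^* =
[[3, 3, 0],
 [2, -1, -1],
 [-1, 3, 2]].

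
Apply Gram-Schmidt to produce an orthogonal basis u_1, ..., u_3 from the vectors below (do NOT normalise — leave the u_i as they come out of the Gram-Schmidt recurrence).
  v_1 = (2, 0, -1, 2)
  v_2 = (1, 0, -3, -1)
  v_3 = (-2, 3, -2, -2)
Orthogonal basis:
  u_1 = (2, 0, -1, 2)
  u_2 = (1/3, 0, -8/3, -5/3)
  u_3 = (-14/15, 3, -8/15, 2/3)

Apply the Gram-Schmidt recurrence
  u_1 = v_1
  u_i = v_i − Σ_{j<i} ((v_i · u_j) / (u_j · u_j)) · u_j.

Step by step this gives:
  u_1 = (2, 0, -1, 2)
  u_2 = (1/3, 0, -8/3, -5/3)
  u_3 = (-14/15, 3, -8/15, 2/3)

Orthogonality check:
  u_2 · u_1 = 0 (should be 0)
  u_3 · u_1 = 0 (should be 0)
  u_3 · u_2 = 0 (should be 0)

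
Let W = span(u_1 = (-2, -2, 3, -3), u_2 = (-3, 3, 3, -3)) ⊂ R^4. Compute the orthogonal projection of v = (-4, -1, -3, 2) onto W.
proj_W(v) = (19/34, -3/34, -23/34, 23/34)

Set up U = [u_1 | ... | u_2] ∈ R^(4×2). The projector onto W = col(U) is P = U (U^T U)^(-1) U^T.
Compute U^T U =
  [26, 18]
  [18, 36],
and U^T v = (-5, -6).
Solve U^T U · c = U^T v for the coefficients: c = (-2/17, -11/102). The projection is proj_W(v) = U c.
Check: (v - proj_W(v)) · u_1 = 0  (should be 0).
Check: (v - proj_W(v)) · u_2 = 0  (should be 0).
Result: proj_W(v) = (19/34, -3/34, -23/34, 23/34).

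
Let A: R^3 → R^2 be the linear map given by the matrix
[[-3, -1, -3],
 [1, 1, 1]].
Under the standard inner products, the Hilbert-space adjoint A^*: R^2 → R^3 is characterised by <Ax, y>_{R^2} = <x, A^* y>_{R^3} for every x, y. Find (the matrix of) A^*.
A^* = A^T =
[[-3, 1],
 [-1, 1],
 [-3, 1]]

For real matrices with standard dot products, the defining identity <Ax, y> = <x, A^* y> gives (Ax)^T y = x^T (A^*) y, i.e. x^T A^T y = x^T (A^*) y. Since this holds for all x, y, we must have A^* = A^T. Therefore
A^* =
[[-3, 1],
 [-1, 1],
 [-3, 1]].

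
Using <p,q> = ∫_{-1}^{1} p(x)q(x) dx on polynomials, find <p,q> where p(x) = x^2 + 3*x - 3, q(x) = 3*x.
<p,q> = 6

Expand the product: p(x)·q(x) = 3*x^3 + 9*x^2 - 9*x.
∫_{-1}^{1} of each monomial x^k gives [2/(k+1) if k even, 0 if k odd]. Integrating term-by-term (or equivalently evaluating the antiderivative F(x) = 3*x^4/4 + 3*x^3 - 9*x^2/2 at the endpoints):
  F(1) − F(−1) = -3/4 − (-27/4) = 6.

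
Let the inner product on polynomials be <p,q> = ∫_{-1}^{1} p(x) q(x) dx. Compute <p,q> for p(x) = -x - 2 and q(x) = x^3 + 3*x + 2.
<p,q> = -52/5

Expand the product: p(x)·q(x) = -x^4 - 2*x^3 - 3*x^2 - 8*x - 4.
∫_{-1}^{1} of each monomial x^k gives [2/(k+1) if k even, 0 if k odd]. Integrating term-by-term (or equivalently evaluating the antiderivative F(x) = -x^5/5 - x^4/2 - x^3 - 4*x^2 - 4*x at the endpoints):
  F(1) − F(−1) = -97/10 − (7/10) = -52/5.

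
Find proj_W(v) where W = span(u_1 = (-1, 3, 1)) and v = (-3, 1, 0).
proj_W(v) = (-6/11, 18/11, 6/11)

Set up U = [u_1 | ... | u_1] ∈ R^(3×1). The projector onto W = col(U) is P = U (U^T U)^(-1) U^T.
Compute U^T U =
  [11],
and U^T v = (6).
Solve U^T U · c = U^T v for the coefficients: c = (6/11). The projection is proj_W(v) = U c.
Check: (v - proj_W(v)) · u_1 = 0  (should be 0).
Result: proj_W(v) = (-6/11, 18/11, 6/11).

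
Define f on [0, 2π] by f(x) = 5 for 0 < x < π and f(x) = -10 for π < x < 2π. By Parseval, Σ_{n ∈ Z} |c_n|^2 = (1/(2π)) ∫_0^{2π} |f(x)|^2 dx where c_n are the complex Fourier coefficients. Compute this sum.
Σ |c_n|^2 = 125/2

Parseval equates the L^2 energy of f (normalised by 1/(2π)) with the ℓ^2 sum of its Fourier coefficients: (1/(2π)) ∫_0^{2π} |f|^2 = Σ |c_n|^2.
Compute the left side: (1/(2π)) [∫_0^π 5^2 dx + ∫_π^{2π} (-10)^2 dx] = (1/(2π)) · (25π + 100π) = (25 + 100)/2 = 125/2.
So Σ_{n ∈ Z} |c_n|^2 = 125/2.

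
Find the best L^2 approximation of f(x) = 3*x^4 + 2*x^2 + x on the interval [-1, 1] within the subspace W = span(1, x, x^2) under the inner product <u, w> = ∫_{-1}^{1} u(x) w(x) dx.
g(x) = 32*x^2/7 + x - 9/35

The best approximation g ∈ W is the orthogonal projection of f onto W. Writing g = a_0 + a_1 x + a_2 x^2, the coefficients solve the normal equations G · a = b where
  G_{ij} = <φ_i, φ_j> and b_i = <f, φ_i>, with φ_0 = 1, φ_1 = x, φ_2 = x^2.
G =
  [2, 0, 2/3]
  [0, 2/3, 0]
  [2/3, 0, 2/5],
b = (38/15, 2/3, 58/35).
Solving gives a_0 = -9/35, a_1 = 1, a_2 = 32/7, so
  g(x) = 32*x^2/7 + x - 9/35.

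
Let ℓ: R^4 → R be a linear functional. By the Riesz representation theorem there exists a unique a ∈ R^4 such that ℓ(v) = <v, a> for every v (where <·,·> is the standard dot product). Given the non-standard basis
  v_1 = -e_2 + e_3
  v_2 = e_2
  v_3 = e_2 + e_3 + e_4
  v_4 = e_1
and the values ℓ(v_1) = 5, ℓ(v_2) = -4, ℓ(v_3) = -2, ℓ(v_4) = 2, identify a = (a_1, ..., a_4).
a = (2, -4, 1, 1)

Write a = (a_1, ..., a_4) in the standard basis. For each basis vector v_i, ℓ(v_i) = <v_i, a> is a linear equation in the a_j's. Collect the n equations into a matrix system V a = ℓ, where row i of V is v_i (expressed in the standard basis). Since V is invertible (lower-triangular with 1s on the diagonal, up to permutation), solve by back-substitution:
  V =
[[0, -1, 1, 0],
 [0, 1, 0, 0],
 [0, 1, 1, 1],
 [1, 0, 0, 0]]
  V a = (5, -4, -2, 2)
Solving gives a = (2, -4, 1, 1).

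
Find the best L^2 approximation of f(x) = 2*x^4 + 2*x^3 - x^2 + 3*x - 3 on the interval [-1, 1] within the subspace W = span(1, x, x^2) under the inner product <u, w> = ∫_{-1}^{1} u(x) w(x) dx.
g(x) = 5*x^2/7 + 21*x/5 - 111/35

The best approximation g ∈ W is the orthogonal projection of f onto W. Writing g = a_0 + a_1 x + a_2 x^2, the coefficients solve the normal equations G · a = b where
  G_{ij} = <φ_i, φ_j> and b_i = <f, φ_i>, with φ_0 = 1, φ_1 = x, φ_2 = x^2.
G =
  [2, 0, 2/3]
  [0, 2/3, 0]
  [2/3, 0, 2/5],
b = (-88/15, 14/5, -64/35).
Solving gives a_0 = -111/35, a_1 = 21/5, a_2 = 5/7, so
  g(x) = 5*x^2/7 + 21*x/5 - 111/35.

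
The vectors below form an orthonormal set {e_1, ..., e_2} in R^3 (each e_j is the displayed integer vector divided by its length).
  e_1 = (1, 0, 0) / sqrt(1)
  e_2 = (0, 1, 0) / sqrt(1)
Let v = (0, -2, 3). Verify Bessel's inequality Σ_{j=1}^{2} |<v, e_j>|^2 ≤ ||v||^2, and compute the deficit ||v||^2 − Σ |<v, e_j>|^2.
Σ |<v, e_j>|^2 = 4; ||v||^2 = 13; deficit = 9

Write each e_j = u_j / sqrt(<u_j, u_j>) where u_j is the displayed integer vector. Then <v, e_j> = <v, u_j> / sqrt(<u_j, u_j>), so |<v, e_j>|^2 = <v, u_j>^2 / <u_j, u_j>.
Coefficients: <v, e_1> = 0/sqrt(1), <v, e_2> = -2/sqrt(1).
Square and sum: Σ |<v, e_j>|^2 = 4.
Compute ||v||^2 = v·v = 13.
Deficit = 13 − 4 = 9 ≥ 0, confirming Bessel's inequality. (The deficit equals ||v − Σ <v,e_j> e_j||^2, the squared distance from v to span{e_j}.)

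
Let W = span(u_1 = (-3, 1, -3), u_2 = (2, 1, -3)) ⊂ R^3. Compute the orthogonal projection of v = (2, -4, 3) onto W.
proj_W(v) = (2, -13/10, 39/10)

Set up U = [u_1 | ... | u_2] ∈ R^(3×2). The projector onto W = col(U) is P = U (U^T U)^(-1) U^T.
Compute U^T U =
  [19, 4]
  [4, 14],
and U^T v = (-19, -9).
Solve U^T U · c = U^T v for the coefficients: c = (-23/25, -19/50). The projection is proj_W(v) = U c.
Check: (v - proj_W(v)) · u_1 = 0  (should be 0).
Check: (v - proj_W(v)) · u_2 = 0  (should be 0).
Result: proj_W(v) = (2, -13/10, 39/10).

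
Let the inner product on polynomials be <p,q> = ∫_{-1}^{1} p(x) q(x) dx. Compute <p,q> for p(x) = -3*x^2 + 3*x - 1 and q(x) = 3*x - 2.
<p,q> = 14

Expand the product: p(x)·q(x) = -9*x^3 + 15*x^2 - 9*x + 2.
∫_{-1}^{1} of each monomial x^k gives [2/(k+1) if k even, 0 if k odd]. Integrating term-by-term (or equivalently evaluating the antiderivative F(x) = -9*x^4/4 + 5*x^3 - 9*x^2/2 + 2*x at the endpoints):
  F(1) − F(−1) = 1/4 − (-55/4) = 14.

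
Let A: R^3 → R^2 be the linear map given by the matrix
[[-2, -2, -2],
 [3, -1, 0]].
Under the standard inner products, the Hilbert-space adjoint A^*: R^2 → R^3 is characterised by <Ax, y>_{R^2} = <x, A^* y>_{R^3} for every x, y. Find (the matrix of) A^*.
A^* = A^T =
[[-2, 3],
 [-2, -1],
 [-2, 0]]

For real matrices with standard dot products, the defining identity <Ax, y> = <x, A^* y> gives (Ax)^T y = x^T (A^*) y, i.e. x^T A^T y = x^T (A^*) y. Since this holds for all x, y, we must have A^* = A^T. Therefore
A^* =
[[-2, 3],
 [-2, -1],
 [-2, 0]].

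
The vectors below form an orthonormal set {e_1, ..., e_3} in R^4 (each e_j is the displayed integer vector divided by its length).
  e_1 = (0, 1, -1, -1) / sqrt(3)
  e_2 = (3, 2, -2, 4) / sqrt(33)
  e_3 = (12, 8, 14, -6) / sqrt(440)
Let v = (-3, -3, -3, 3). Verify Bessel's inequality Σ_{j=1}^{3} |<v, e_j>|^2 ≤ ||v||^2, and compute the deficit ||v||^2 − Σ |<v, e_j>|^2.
Σ |<v, e_j>|^2 = 36; ||v||^2 = 36; deficit = 0

Write each e_j = u_j / sqrt(<u_j, u_j>) where u_j is the displayed integer vector. Then <v, e_j> = <v, u_j> / sqrt(<u_j, u_j>), so |<v, e_j>|^2 = <v, u_j>^2 / <u_j, u_j>.
Coefficients: <v, e_1> = -3/sqrt(3), <v, e_2> = 3/sqrt(33), <v, e_3> = -120/sqrt(440).
Square and sum: Σ |<v, e_j>|^2 = 36.
Compute ||v||^2 = v·v = 36.
Deficit = 36 − 36 = 0 ≥ 0, confirming Bessel's inequality. (The deficit equals ||v − Σ <v,e_j> e_j||^2, the squared distance from v to span{e_j}.)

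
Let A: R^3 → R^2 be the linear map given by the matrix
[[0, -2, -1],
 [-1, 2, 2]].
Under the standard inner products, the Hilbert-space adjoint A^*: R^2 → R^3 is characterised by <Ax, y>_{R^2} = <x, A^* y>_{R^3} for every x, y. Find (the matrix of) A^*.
A^* = A^T =
[[0, -1],
 [-2, 2],
 [-1, 2]]

For real matrices with standard dot products, the defining identity <Ax, y> = <x, A^* y> gives (Ax)^T y = x^T (A^*) y, i.e. x^T A^T y = x^T (A^*) y. Since this holds for all x, y, we must have A^* = A^T. Therefore
A^* =
[[0, -1],
 [-2, 2],
 [-1, 2]].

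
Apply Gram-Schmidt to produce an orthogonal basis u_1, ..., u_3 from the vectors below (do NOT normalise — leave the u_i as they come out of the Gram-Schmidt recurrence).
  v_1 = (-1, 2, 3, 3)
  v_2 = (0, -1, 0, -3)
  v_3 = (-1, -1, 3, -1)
Orthogonal basis:
  u_1 = (-1, 2, 3, 3)
  u_2 = (-11/23, -1/23, 33/23, -36/23)
  u_3 = (-15/109, -150/109, 45/109, 50/109)

Apply the Gram-Schmidt recurrence
  u_1 = v_1
  u_i = v_i − Σ_{j<i} ((v_i · u_j) / (u_j · u_j)) · u_j.

Step by step this gives:
  u_1 = (-1, 2, 3, 3)
  u_2 = (-11/23, -1/23, 33/23, -36/23)
  u_3 = (-15/109, -150/109, 45/109, 50/109)

Orthogonality check:
  u_2 · u_1 = 0 (should be 0)
  u_3 · u_1 = 0 (should be 0)
  u_3 · u_2 = 0 (should be 0)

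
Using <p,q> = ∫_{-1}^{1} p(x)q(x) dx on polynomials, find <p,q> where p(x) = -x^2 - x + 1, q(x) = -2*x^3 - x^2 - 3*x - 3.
<p,q> = -22/15

Expand the product: p(x)·q(x) = 2*x^5 + 3*x^4 + 2*x^3 + 5*x^2 - 3.
∫_{-1}^{1} of each monomial x^k gives [2/(k+1) if k even, 0 if k odd]. Integrating term-by-term (or equivalently evaluating the antiderivative F(x) = x^6/3 + 3*x^5/5 + x^4/2 + 5*x^3/3 - 3*x at the endpoints):
  F(1) − F(−1) = 1/10 − (47/30) = -22/15.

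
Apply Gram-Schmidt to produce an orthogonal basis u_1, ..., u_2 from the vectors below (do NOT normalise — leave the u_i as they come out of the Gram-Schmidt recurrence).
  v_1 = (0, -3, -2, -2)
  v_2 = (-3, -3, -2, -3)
Orthogonal basis:
  u_1 = (0, -3, -2, -2)
  u_2 = (-3, 6/17, 4/17, -13/17)

Apply the Gram-Schmidt recurrence
  u_1 = v_1
  u_i = v_i − Σ_{j<i} ((v_i · u_j) / (u_j · u_j)) · u_j.

Step by step this gives:
  u_1 = (0, -3, -2, -2)
  u_2 = (-3, 6/17, 4/17, -13/17)

Orthogonality check:
  u_2 · u_1 = 0 (should be 0)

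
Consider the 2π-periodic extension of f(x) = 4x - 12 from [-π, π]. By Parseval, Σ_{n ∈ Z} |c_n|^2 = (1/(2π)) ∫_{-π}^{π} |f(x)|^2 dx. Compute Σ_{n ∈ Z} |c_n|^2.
Σ |c_n|^2 = 16π^2/3 + 144

Expand and integrate term by term over [-π, π]:
  ∫ (4x)^2 dx = 16·(2π^3/3); ∫ 2·4·(-12)·x dx = 0 (odd integrand); ∫ (-12)^2 dx = 144·2π.
So (1/(2π)) ∫_{-π}^{π} (4x - 12)^2 dx = 16π^2/3 + 144 = 16π^2/3 + 144.
Parseval ⇒ Σ |c_n|^2 = 16π^2/3 + 144.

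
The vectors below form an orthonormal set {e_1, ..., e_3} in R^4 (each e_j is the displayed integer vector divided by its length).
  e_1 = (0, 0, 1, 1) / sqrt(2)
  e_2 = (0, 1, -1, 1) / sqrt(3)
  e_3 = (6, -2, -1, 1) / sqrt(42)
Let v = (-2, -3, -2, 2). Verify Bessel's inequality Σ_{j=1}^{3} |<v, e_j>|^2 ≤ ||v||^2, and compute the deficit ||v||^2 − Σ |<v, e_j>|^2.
Σ |<v, e_j>|^2 = 3/7; ||v||^2 = 21; deficit = 144/7

Write each e_j = u_j / sqrt(<u_j, u_j>) where u_j is the displayed integer vector. Then <v, e_j> = <v, u_j> / sqrt(<u_j, u_j>), so |<v, e_j>|^2 = <v, u_j>^2 / <u_j, u_j>.
Coefficients: <v, e_1> = 0/sqrt(2), <v, e_2> = 1/sqrt(3), <v, e_3> = -2/sqrt(42).
Square and sum: Σ |<v, e_j>|^2 = 3/7.
Compute ||v||^2 = v·v = 21.
Deficit = 21 − 3/7 = 144/7 ≥ 0, confirming Bessel's inequality. (The deficit equals ||v − Σ <v,e_j> e_j||^2, the squared distance from v to span{e_j}.)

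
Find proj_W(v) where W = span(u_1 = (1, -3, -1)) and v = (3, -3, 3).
proj_W(v) = (9/11, -27/11, -9/11)

Set up U = [u_1 | ... | u_1] ∈ R^(3×1). The projector onto W = col(U) is P = U (U^T U)^(-1) U^T.
Compute U^T U =
  [11],
and U^T v = (9).
Solve U^T U · c = U^T v for the coefficients: c = (9/11). The projection is proj_W(v) = U c.
Check: (v - proj_W(v)) · u_1 = 0  (should be 0).
Result: proj_W(v) = (9/11, -27/11, -9/11).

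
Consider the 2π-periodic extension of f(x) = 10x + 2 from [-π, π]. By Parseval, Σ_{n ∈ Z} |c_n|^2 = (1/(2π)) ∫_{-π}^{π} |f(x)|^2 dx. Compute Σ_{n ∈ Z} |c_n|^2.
Σ |c_n|^2 = 100π^2/3 + 4

Expand and integrate term by term over [-π, π]:
  ∫ (10x)^2 dx = 100·(2π^3/3); ∫ 2·10·(2)·x dx = 0 (odd integrand); ∫ 2^2 dx = 4·2π.
So (1/(2π)) ∫_{-π}^{π} (10x + 2)^2 dx = 100π^2/3 + 4 = 100π^2/3 + 4.
Parseval ⇒ Σ |c_n|^2 = 100π^2/3 + 4.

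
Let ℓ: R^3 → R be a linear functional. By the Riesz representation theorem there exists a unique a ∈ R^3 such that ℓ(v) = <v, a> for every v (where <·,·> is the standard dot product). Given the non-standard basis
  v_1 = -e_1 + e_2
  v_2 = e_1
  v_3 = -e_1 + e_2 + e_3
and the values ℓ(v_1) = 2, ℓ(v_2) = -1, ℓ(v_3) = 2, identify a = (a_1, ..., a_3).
a = (-1, 1, 0)

Write a = (a_1, ..., a_3) in the standard basis. For each basis vector v_i, ℓ(v_i) = <v_i, a> is a linear equation in the a_j's. Collect the n equations into a matrix system V a = ℓ, where row i of V is v_i (expressed in the standard basis). Since V is invertible (lower-triangular with 1s on the diagonal, up to permutation), solve by back-substitution:
  V =
[[-1, 1, 0],
 [1, 0, 0],
 [-1, 1, 1]]
  V a = (2, -1, 2)
Solving gives a = (-1, 1, 0).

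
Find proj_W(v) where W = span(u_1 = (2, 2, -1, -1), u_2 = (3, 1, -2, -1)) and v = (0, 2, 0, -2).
proj_W(v) = (14/29, 66/29, 6/29, -20/29)

Set up U = [u_1 | ... | u_2] ∈ R^(4×2). The projector onto W = col(U) is P = U (U^T U)^(-1) U^T.
Compute U^T U =
  [10, 11]
  [11, 15],
and U^T v = (6, 4).
Solve U^T U · c = U^T v for the coefficients: c = (46/29, -26/29). The projection is proj_W(v) = U c.
Check: (v - proj_W(v)) · u_1 = 0  (should be 0).
Check: (v - proj_W(v)) · u_2 = 0  (should be 0).
Result: proj_W(v) = (14/29, 66/29, 6/29, -20/29).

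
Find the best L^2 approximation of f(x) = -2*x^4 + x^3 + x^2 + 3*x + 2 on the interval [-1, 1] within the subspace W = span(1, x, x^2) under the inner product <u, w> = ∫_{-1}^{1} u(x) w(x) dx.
g(x) = -5*x^2/7 + 18*x/5 + 76/35

The best approximation g ∈ W is the orthogonal projection of f onto W. Writing g = a_0 + a_1 x + a_2 x^2, the coefficients solve the normal equations G · a = b where
  G_{ij} = <φ_i, φ_j> and b_i = <f, φ_i>, with φ_0 = 1, φ_1 = x, φ_2 = x^2.
G =
  [2, 0, 2/3]
  [0, 2/3, 0]
  [2/3, 0, 2/5],
b = (58/15, 12/5, 122/105).
Solving gives a_0 = 76/35, a_1 = 18/5, a_2 = -5/7, so
  g(x) = -5*x^2/7 + 18*x/5 + 76/35.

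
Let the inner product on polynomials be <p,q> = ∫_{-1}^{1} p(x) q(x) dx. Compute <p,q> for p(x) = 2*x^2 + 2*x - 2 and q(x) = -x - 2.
<p,q> = 4

Expand the product: p(x)·q(x) = -2*x^3 - 6*x^2 - 2*x + 4.
∫_{-1}^{1} of each monomial x^k gives [2/(k+1) if k even, 0 if k odd]. Integrating term-by-term (or equivalently evaluating the antiderivative F(x) = -x^4/2 - 2*x^3 - x^2 + 4*x at the endpoints):
  F(1) − F(−1) = 1/2 − (-7/2) = 4.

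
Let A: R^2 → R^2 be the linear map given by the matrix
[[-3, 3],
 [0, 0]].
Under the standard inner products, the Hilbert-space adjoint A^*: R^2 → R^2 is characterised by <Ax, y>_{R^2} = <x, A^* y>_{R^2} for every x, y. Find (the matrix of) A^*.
A^* = A^T =
[[-3, 0],
 [3, 0]]

For real matrices with standard dot products, the defining identity <Ax, y> = <x, A^* y> gives (Ax)^T y = x^T (A^*) y, i.e. x^T A^T y = x^T (A^*) y. Since this holds for all x, y, we must have A^* = A^T. Therefore
A^* =
[[-3, 0],
 [3, 0]].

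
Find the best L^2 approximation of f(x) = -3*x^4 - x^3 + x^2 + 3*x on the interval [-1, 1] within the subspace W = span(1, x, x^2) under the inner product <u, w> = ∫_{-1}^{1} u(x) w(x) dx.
g(x) = -11*x^2/7 + 12*x/5 + 9/35

The best approximation g ∈ W is the orthogonal projection of f onto W. Writing g = a_0 + a_1 x + a_2 x^2, the coefficients solve the normal equations G · a = b where
  G_{ij} = <φ_i, φ_j> and b_i = <f, φ_i>, with φ_0 = 1, φ_1 = x, φ_2 = x^2.
G =
  [2, 0, 2/3]
  [0, 2/3, 0]
  [2/3, 0, 2/5],
b = (-8/15, 8/5, -16/35).
Solving gives a_0 = 9/35, a_1 = 12/5, a_2 = -11/7, so
  g(x) = -11*x^2/7 + 12*x/5 + 9/35.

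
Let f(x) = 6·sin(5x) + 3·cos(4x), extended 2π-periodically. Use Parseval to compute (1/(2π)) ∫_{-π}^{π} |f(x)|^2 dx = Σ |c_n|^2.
Σ |c_n|^2 = 45/2

Expand |f|^2 and use orthogonality of {sin(nx), cos(mx)} on [-π, π]:
  ∫_{-π}^{π} sin(nx)^2 dx = π, ∫ cos(mx)^2 dx = π, and cross terms integrate to 0.
So ∫_{-π}^{π} f(x)^2 dx = 6^2 · π + 3^2 · π = (36 + 9)π.
Divide by 2π: (36 + 9)/2 = 45/2.
By Parseval, this equals Σ |c_n|^2.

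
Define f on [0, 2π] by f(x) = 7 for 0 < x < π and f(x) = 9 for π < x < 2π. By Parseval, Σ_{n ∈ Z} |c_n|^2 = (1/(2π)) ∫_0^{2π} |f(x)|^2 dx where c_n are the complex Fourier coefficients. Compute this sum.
Σ |c_n|^2 = 65

Parseval equates the L^2 energy of f (normalised by 1/(2π)) with the ℓ^2 sum of its Fourier coefficients: (1/(2π)) ∫_0^{2π} |f|^2 = Σ |c_n|^2.
Compute the left side: (1/(2π)) [∫_0^π 7^2 dx + ∫_π^{2π} 9^2 dx] = (1/(2π)) · (49π + 81π) = (49 + 81)/2 = 65.
So Σ_{n ∈ Z} |c_n|^2 = 65.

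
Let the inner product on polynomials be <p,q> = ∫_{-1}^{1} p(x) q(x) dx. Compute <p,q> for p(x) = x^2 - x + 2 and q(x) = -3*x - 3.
<p,q> = -12

Expand the product: p(x)·q(x) = -3*x^3 - 3*x - 6.
∫_{-1}^{1} of each monomial x^k gives [2/(k+1) if k even, 0 if k odd]. Integrating term-by-term (or equivalently evaluating the antiderivative F(x) = -3*x^4/4 - 3*x^2/2 - 6*x at the endpoints):
  F(1) − F(−1) = -33/4 − (15/4) = -12.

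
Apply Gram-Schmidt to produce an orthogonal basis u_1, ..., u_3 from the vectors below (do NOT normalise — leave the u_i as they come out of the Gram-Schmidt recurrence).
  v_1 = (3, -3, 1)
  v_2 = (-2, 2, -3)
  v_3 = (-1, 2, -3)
Orthogonal basis:
  u_1 = (3, -3, 1)
  u_2 = (7/19, -7/19, -42/19)
  u_3 = (1/2, 1/2, 0)

Apply the Gram-Schmidt recurrence
  u_1 = v_1
  u_i = v_i − Σ_{j<i} ((v_i · u_j) / (u_j · u_j)) · u_j.

Step by step this gives:
  u_1 = (3, -3, 1)
  u_2 = (7/19, -7/19, -42/19)
  u_3 = (1/2, 1/2, 0)

Orthogonality check:
  u_2 · u_1 = 0 (should be 0)
  u_3 · u_1 = 0 (should be 0)
  u_3 · u_2 = 0 (should be 0)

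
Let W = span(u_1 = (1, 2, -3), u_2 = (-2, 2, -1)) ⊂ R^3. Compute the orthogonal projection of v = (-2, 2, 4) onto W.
proj_W(v) = (-322/101, -8/101, 224/101)

Set up U = [u_1 | ... | u_2] ∈ R^(3×2). The projector onto W = col(U) is P = U (U^T U)^(-1) U^T.
Compute U^T U =
  [14, 5]
  [5, 9],
and U^T v = (-10, 4).
Solve U^T U · c = U^T v for the coefficients: c = (-110/101, 106/101). The projection is proj_W(v) = U c.
Check: (v - proj_W(v)) · u_1 = 0  (should be 0).
Check: (v - proj_W(v)) · u_2 = 0  (should be 0).
Result: proj_W(v) = (-322/101, -8/101, 224/101).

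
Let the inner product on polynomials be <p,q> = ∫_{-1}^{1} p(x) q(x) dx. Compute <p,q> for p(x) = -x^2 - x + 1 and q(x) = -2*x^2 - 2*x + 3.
<p,q> = 24/5

Expand the product: p(x)·q(x) = 2*x^4 + 4*x^3 - 3*x^2 - 5*x + 3.
∫_{-1}^{1} of each monomial x^k gives [2/(k+1) if k even, 0 if k odd]. Integrating term-by-term (or equivalently evaluating the antiderivative F(x) = 2*x^5/5 + x^4 - x^3 - 5*x^2/2 + 3*x at the endpoints):
  F(1) − F(−1) = 9/10 − (-39/10) = 24/5.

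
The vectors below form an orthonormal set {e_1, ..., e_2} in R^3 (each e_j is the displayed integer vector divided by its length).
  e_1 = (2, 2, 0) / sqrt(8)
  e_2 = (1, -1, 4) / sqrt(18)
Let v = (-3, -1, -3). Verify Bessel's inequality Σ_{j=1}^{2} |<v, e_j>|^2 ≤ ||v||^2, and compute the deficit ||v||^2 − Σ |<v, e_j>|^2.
Σ |<v, e_j>|^2 = 170/9; ||v||^2 = 19; deficit = 1/9

Write each e_j = u_j / sqrt(<u_j, u_j>) where u_j is the displayed integer vector. Then <v, e_j> = <v, u_j> / sqrt(<u_j, u_j>), so |<v, e_j>|^2 = <v, u_j>^2 / <u_j, u_j>.
Coefficients: <v, e_1> = -8/sqrt(8), <v, e_2> = -14/sqrt(18).
Square and sum: Σ |<v, e_j>|^2 = 170/9.
Compute ||v||^2 = v·v = 19.
Deficit = 19 − 170/9 = 1/9 ≥ 0, confirming Bessel's inequality. (The deficit equals ||v − Σ <v,e_j> e_j||^2, the squared distance from v to span{e_j}.)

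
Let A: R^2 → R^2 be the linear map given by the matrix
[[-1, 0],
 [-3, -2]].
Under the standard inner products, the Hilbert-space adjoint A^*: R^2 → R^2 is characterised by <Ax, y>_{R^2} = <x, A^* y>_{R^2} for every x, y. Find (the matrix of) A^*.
A^* = A^T =
[[-1, -3],
 [0, -2]]

For real matrices with standard dot products, the defining identity <Ax, y> = <x, A^* y> gives (Ax)^T y = x^T (A^*) y, i.e. x^T A^T y = x^T (A^*) y. Since this holds for all x, y, we must have A^* = A^T. Therefore
A^* =
[[-1, -3],
 [0, -2]].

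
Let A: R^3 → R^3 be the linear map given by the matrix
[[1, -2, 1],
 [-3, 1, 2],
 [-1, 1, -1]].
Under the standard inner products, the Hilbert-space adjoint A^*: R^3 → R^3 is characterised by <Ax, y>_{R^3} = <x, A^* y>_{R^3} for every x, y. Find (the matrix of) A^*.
A^* = A^T =
[[1, -3, -1],
 [-2, 1, 1],
 [1, 2, -1]]

For real matrices with standard dot products, the defining identity <Ax, y> = <x, A^* y> gives (Ax)^T y = x^T (A^*) y, i.e. x^T A^T y = x^T (A^*) y. Since this holds for all x, y, we must have A^* = A^T. Therefore
A^* =
[[1, -3, -1],
 [-2, 1, 1],
 [1, 2, -1]].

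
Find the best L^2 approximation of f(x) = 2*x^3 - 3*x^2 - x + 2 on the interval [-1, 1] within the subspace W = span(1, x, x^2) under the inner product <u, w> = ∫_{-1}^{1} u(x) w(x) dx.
g(x) = -3*x^2 + x/5 + 2

The best approximation g ∈ W is the orthogonal projection of f onto W. Writing g = a_0 + a_1 x + a_2 x^2, the coefficients solve the normal equations G · a = b where
  G_{ij} = <φ_i, φ_j> and b_i = <f, φ_i>, with φ_0 = 1, φ_1 = x, φ_2 = x^2.
G =
  [2, 0, 2/3]
  [0, 2/3, 0]
  [2/3, 0, 2/5],
b = (2, 2/15, 2/15).
Solving gives a_0 = 2, a_1 = 1/5, a_2 = -3, so
  g(x) = -3*x^2 + x/5 + 2.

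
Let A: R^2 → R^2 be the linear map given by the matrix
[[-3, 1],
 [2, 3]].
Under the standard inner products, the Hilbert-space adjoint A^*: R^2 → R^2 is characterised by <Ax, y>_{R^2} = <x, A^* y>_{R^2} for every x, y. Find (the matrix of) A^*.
A^* = A^T =
[[-3, 2],
 [1, 3]]

For real matrices with standard dot products, the defining identity <Ax, y> = <x, A^* y> gives (Ax)^T y = x^T (A^*) y, i.e. x^T A^T y = x^T (A^*) y. Since this holds for all x, y, we must have A^* = A^T. Therefore
A^* =
[[-3, 2],
 [1, 3]].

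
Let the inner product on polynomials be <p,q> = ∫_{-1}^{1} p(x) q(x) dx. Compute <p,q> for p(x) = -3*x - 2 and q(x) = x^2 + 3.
<p,q> = -40/3

Expand the product: p(x)·q(x) = -3*x^3 - 2*x^2 - 9*x - 6.
∫_{-1}^{1} of each monomial x^k gives [2/(k+1) if k even, 0 if k odd]. Integrating term-by-term (or equivalently evaluating the antiderivative F(x) = -3*x^4/4 - 2*x^3/3 - 9*x^2/2 - 6*x at the endpoints):
  F(1) − F(−1) = -143/12 − (17/12) = -40/3.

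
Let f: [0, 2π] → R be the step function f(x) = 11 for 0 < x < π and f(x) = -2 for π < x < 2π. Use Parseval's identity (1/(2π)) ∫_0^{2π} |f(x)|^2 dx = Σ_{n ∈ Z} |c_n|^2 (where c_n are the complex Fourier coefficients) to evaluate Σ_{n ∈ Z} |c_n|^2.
Σ |c_n|^2 = 125/2

Parseval equates the L^2 energy of f (normalised by 1/(2π)) with the ℓ^2 sum of its Fourier coefficients: (1/(2π)) ∫_0^{2π} |f|^2 = Σ |c_n|^2.
Compute the left side: (1/(2π)) [∫_0^π 11^2 dx + ∫_π^{2π} (-2)^2 dx] = (1/(2π)) · (121π + 4π) = (121 + 4)/2 = 125/2.
So Σ_{n ∈ Z} |c_n|^2 = 125/2.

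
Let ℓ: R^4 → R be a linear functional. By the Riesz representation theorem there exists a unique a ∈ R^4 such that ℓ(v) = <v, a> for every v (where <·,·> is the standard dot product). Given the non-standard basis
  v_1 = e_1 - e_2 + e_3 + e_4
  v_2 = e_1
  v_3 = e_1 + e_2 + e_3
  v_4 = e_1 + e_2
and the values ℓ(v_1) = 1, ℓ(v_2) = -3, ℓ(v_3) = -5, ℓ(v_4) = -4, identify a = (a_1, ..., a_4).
a = (-3, -1, -1, 4)

Write a = (a_1, ..., a_4) in the standard basis. For each basis vector v_i, ℓ(v_i) = <v_i, a> is a linear equation in the a_j's. Collect the n equations into a matrix system V a = ℓ, where row i of V is v_i (expressed in the standard basis). Since V is invertible (lower-triangular with 1s on the diagonal, up to permutation), solve by back-substitution:
  V =
[[1, -1, 1, 1],
 [1, 0, 0, 0],
 [1, 1, 1, 0],
 [1, 1, 0, 0]]
  V a = (1, -3, -5, -4)
Solving gives a = (-3, -1, -1, 4).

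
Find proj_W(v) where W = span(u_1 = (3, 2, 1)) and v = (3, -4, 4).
proj_W(v) = (15/14, 5/7, 5/14)

Set up U = [u_1 | ... | u_1] ∈ R^(3×1). The projector onto W = col(U) is P = U (U^T U)^(-1) U^T.
Compute U^T U =
  [14],
and U^T v = (5).
Solve U^T U · c = U^T v for the coefficients: c = (5/14). The projection is proj_W(v) = U c.
Check: (v - proj_W(v)) · u_1 = 0  (should be 0).
Result: proj_W(v) = (15/14, 5/7, 5/14).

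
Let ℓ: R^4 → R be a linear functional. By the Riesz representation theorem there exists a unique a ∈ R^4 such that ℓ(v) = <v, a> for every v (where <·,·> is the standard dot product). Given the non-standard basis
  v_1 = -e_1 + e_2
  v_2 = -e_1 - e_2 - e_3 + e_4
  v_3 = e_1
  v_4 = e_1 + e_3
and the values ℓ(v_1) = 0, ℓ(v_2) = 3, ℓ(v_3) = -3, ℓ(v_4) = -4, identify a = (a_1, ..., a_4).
a = (-3, -3, -1, -4)

Write a = (a_1, ..., a_4) in the standard basis. For each basis vector v_i, ℓ(v_i) = <v_i, a> is a linear equation in the a_j's. Collect the n equations into a matrix system V a = ℓ, where row i of V is v_i (expressed in the standard basis). Since V is invertible (lower-triangular with 1s on the diagonal, up to permutation), solve by back-substitution:
  V =
[[-1, 1, 0, 0],
 [-1, -1, -1, 1],
 [1, 0, 0, 0],
 [1, 0, 1, 0]]
  V a = (0, 3, -3, -4)
Solving gives a = (-3, -3, -1, -4).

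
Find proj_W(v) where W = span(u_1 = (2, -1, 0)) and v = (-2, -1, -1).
proj_W(v) = (-6/5, 3/5, 0)

Set up U = [u_1 | ... | u_1] ∈ R^(3×1). The projector onto W = col(U) is P = U (U^T U)^(-1) U^T.
Compute U^T U =
  [5],
and U^T v = (-3).
Solve U^T U · c = U^T v for the coefficients: c = (-3/5). The projection is proj_W(v) = U c.
Check: (v - proj_W(v)) · u_1 = 0  (should be 0).
Result: proj_W(v) = (-6/5, 3/5, 0).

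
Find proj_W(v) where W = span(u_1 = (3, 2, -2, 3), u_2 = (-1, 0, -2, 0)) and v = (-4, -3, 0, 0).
proj_W(v) = (-404/129, -188/129, -56/129, -94/43)

Set up U = [u_1 | ... | u_2] ∈ R^(4×2). The projector onto W = col(U) is P = U (U^T U)^(-1) U^T.
Compute U^T U =
  [26, 1]
  [1, 5],
and U^T v = (-18, 4).
Solve U^T U · c = U^T v for the coefficients: c = (-94/129, 122/129). The projection is proj_W(v) = U c.
Check: (v - proj_W(v)) · u_1 = 0  (should be 0).
Check: (v - proj_W(v)) · u_2 = 0  (should be 0).
Result: proj_W(v) = (-404/129, -188/129, -56/129, -94/43).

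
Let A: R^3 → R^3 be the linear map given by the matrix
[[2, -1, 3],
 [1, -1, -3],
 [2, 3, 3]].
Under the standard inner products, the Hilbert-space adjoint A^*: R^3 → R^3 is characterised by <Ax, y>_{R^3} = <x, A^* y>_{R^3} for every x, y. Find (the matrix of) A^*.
A^* = A^T =
[[2, 1, 2],
 [-1, -1, 3],
 [3, -3, 3]]

For real matrices with standard dot products, the defining identity <Ax, y> = <x, A^* y> gives (Ax)^T y = x^T (A^*) y, i.e. x^T A^T y = x^T (A^*) y. Since this holds for all x, y, we must have A^* = A^T. Therefore
A^* =
[[2, 1, 2],
 [-1, -1, 3],
 [3, -3, 3]].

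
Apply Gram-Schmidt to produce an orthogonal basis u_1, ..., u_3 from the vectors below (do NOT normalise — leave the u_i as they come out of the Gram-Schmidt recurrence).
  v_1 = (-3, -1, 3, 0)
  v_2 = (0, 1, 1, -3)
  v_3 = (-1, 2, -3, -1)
Orthogonal basis:
  u_1 = (-3, -1, 3, 0)
  u_2 = (6/19, 21/19, 13/19, -3)
  u_3 = (-481/205, 264/205, -393/205, -43/205)

Apply the Gram-Schmidt recurrence
  u_1 = v_1
  u_i = v_i − Σ_{j<i} ((v_i · u_j) / (u_j · u_j)) · u_j.

Step by step this gives:
  u_1 = (-3, -1, 3, 0)
  u_2 = (6/19, 21/19, 13/19, -3)
  u_3 = (-481/205, 264/205, -393/205, -43/205)

Orthogonality check:
  u_2 · u_1 = 0 (should be 0)
  u_3 · u_1 = 0 (should be 0)
  u_3 · u_2 = 0 (should be 0)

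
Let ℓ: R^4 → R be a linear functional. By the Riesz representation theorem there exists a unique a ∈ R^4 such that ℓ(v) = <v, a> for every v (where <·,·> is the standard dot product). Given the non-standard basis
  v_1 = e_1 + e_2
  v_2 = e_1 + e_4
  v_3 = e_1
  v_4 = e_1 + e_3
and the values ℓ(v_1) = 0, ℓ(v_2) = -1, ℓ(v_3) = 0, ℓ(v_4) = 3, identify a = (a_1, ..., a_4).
a = (0, 0, 3, -1)

Write a = (a_1, ..., a_4) in the standard basis. For each basis vector v_i, ℓ(v_i) = <v_i, a> is a linear equation in the a_j's. Collect the n equations into a matrix system V a = ℓ, where row i of V is v_i (expressed in the standard basis). Since V is invertible (lower-triangular with 1s on the diagonal, up to permutation), solve by back-substitution:
  V =
[[1, 1, 0, 0],
 [1, 0, 0, 1],
 [1, 0, 0, 0],
 [1, 0, 1, 0]]
  V a = (0, -1, 0, 3)
Solving gives a = (0, 0, 3, -1).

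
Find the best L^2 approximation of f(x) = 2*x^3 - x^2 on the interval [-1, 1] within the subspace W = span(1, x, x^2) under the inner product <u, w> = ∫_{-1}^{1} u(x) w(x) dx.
g(x) = -x^2 + 6*x/5

The best approximation g ∈ W is the orthogonal projection of f onto W. Writing g = a_0 + a_1 x + a_2 x^2, the coefficients solve the normal equations G · a = b where
  G_{ij} = <φ_i, φ_j> and b_i = <f, φ_i>, with φ_0 = 1, φ_1 = x, φ_2 = x^2.
G =
  [2, 0, 2/3]
  [0, 2/3, 0]
  [2/3, 0, 2/5],
b = (-2/3, 4/5, -2/5).
Solving gives a_0 = 0, a_1 = 6/5, a_2 = -1, so
  g(x) = -x^2 + 6*x/5.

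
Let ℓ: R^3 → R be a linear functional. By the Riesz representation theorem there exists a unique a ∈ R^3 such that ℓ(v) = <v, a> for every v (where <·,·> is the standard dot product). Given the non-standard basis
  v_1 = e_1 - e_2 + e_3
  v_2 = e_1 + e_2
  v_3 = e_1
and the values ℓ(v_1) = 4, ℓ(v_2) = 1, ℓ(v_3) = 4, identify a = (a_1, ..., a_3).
a = (4, -3, -3)

Write a = (a_1, ..., a_3) in the standard basis. For each basis vector v_i, ℓ(v_i) = <v_i, a> is a linear equation in the a_j's. Collect the n equations into a matrix system V a = ℓ, where row i of V is v_i (expressed in the standard basis). Since V is invertible (lower-triangular with 1s on the diagonal, up to permutation), solve by back-substitution:
  V =
[[1, -1, 1],
 [1, 1, 0],
 [1, 0, 0]]
  V a = (4, 1, 4)
Solving gives a = (4, -3, -3).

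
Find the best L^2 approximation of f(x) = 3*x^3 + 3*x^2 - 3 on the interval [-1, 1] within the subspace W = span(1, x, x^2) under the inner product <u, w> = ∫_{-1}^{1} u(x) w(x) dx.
g(x) = 3*x^2 + 9*x/5 - 3

The best approximation g ∈ W is the orthogonal projection of f onto W. Writing g = a_0 + a_1 x + a_2 x^2, the coefficients solve the normal equations G · a = b where
  G_{ij} = <φ_i, φ_j> and b_i = <f, φ_i>, with φ_0 = 1, φ_1 = x, φ_2 = x^2.
G =
  [2, 0, 2/3]
  [0, 2/3, 0]
  [2/3, 0, 2/5],
b = (-4, 6/5, -4/5).
Solving gives a_0 = -3, a_1 = 9/5, a_2 = 3, so
  g(x) = 3*x^2 + 9*x/5 - 3.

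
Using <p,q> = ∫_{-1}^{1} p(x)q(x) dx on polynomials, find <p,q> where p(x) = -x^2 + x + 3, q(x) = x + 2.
<p,q> = 34/3

Expand the product: p(x)·q(x) = -x^3 - x^2 + 5*x + 6.
∫_{-1}^{1} of each monomial x^k gives [2/(k+1) if k even, 0 if k odd]. Integrating term-by-term (or equivalently evaluating the antiderivative F(x) = -x^4/4 - x^3/3 + 5*x^2/2 + 6*x at the endpoints):
  F(1) − F(−1) = 95/12 − (-41/12) = 34/3.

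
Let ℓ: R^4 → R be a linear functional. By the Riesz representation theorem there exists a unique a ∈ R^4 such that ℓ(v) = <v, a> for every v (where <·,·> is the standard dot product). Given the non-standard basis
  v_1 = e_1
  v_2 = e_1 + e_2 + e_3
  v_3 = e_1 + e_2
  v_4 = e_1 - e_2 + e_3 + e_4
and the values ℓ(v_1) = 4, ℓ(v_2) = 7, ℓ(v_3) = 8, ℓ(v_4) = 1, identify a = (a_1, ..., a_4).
a = (4, 4, -1, 2)

Write a = (a_1, ..., a_4) in the standard basis. For each basis vector v_i, ℓ(v_i) = <v_i, a> is a linear equation in the a_j's. Collect the n equations into a matrix system V a = ℓ, where row i of V is v_i (expressed in the standard basis). Since V is invertible (lower-triangular with 1s on the diagonal, up to permutation), solve by back-substitution:
  V =
[[1, 0, 0, 0],
 [1, 1, 1, 0],
 [1, 1, 0, 0],
 [1, -1, 1, 1]]
  V a = (4, 7, 8, 1)
Solving gives a = (4, 4, -1, 2).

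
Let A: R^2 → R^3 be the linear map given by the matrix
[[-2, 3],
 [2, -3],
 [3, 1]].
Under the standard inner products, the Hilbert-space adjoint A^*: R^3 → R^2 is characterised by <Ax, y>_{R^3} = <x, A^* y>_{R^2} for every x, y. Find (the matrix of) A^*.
A^* = A^T =
[[-2, 2, 3],
 [3, -3, 1]]

For real matrices with standard dot products, the defining identity <Ax, y> = <x, A^* y> gives (Ax)^T y = x^T (A^*) y, i.e. x^T A^T y = x^T (A^*) y. Since this holds for all x, y, we must have A^* = A^T. Therefore
A^* =
[[-2, 2, 3],
 [3, -3, 1]].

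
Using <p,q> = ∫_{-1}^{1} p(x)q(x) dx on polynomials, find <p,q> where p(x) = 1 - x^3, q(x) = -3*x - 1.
<p,q> = -4/5

Expand the product: p(x)·q(x) = 3*x^4 + x^3 - 3*x - 1.
∫_{-1}^{1} of each monomial x^k gives [2/(k+1) if k even, 0 if k odd]. Integrating term-by-term (or equivalently evaluating the antiderivative F(x) = 3*x^5/5 + x^4/4 - 3*x^2/2 - x at the endpoints):
  F(1) − F(−1) = -33/20 − (-17/20) = -4/5.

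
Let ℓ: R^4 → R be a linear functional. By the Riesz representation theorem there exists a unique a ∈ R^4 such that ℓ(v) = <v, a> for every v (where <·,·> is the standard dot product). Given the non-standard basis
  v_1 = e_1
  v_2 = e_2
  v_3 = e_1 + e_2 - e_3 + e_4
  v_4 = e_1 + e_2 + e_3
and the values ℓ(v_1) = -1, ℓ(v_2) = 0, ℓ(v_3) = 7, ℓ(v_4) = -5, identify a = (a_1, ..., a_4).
a = (-1, 0, -4, 4)

Write a = (a_1, ..., a_4) in the standard basis. For each basis vector v_i, ℓ(v_i) = <v_i, a> is a linear equation in the a_j's. Collect the n equations into a matrix system V a = ℓ, where row i of V is v_i (expressed in the standard basis). Since V is invertible (lower-triangular with 1s on the diagonal, up to permutation), solve by back-substitution:
  V =
[[1, 0, 0, 0],
 [0, 1, 0, 0],
 [1, 1, -1, 1],
 [1, 1, 1, 0]]
  V a = (-1, 0, 7, -5)
Solving gives a = (-1, 0, -4, 4).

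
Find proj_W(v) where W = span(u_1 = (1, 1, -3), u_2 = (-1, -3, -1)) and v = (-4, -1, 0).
proj_W(v) = (-1, -11/5, 3/5)

Set up U = [u_1 | ... | u_2] ∈ R^(3×2). The projector onto W = col(U) is P = U (U^T U)^(-1) U^T.
Compute U^T U =
  [11, -1]
  [-1, 11],
and U^T v = (-5, 7).
Solve U^T U · c = U^T v for the coefficients: c = (-2/5, 3/5). The projection is proj_W(v) = U c.
Check: (v - proj_W(v)) · u_1 = 0  (should be 0).
Check: (v - proj_W(v)) · u_2 = 0  (should be 0).
Result: proj_W(v) = (-1, -11/5, 3/5).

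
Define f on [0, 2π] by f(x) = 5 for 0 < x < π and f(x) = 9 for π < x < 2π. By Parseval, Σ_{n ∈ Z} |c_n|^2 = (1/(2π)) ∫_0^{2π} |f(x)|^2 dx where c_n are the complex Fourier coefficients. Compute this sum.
Σ |c_n|^2 = 53

Parseval equates the L^2 energy of f (normalised by 1/(2π)) with the ℓ^2 sum of its Fourier coefficients: (1/(2π)) ∫_0^{2π} |f|^2 = Σ |c_n|^2.
Compute the left side: (1/(2π)) [∫_0^π 5^2 dx + ∫_π^{2π} 9^2 dx] = (1/(2π)) · (25π + 81π) = (25 + 81)/2 = 53.
So Σ_{n ∈ Z} |c_n|^2 = 53.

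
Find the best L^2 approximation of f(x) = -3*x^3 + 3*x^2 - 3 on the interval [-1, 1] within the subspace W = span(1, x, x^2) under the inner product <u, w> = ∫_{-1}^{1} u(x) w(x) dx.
g(x) = 3*x^2 - 9*x/5 - 3

The best approximation g ∈ W is the orthogonal projection of f onto W. Writing g = a_0 + a_1 x + a_2 x^2, the coefficients solve the normal equations G · a = b where
  G_{ij} = <φ_i, φ_j> and b_i = <f, φ_i>, with φ_0 = 1, φ_1 = x, φ_2 = x^2.
G =
  [2, 0, 2/3]
  [0, 2/3, 0]
  [2/3, 0, 2/5],
b = (-4, -6/5, -4/5).
Solving gives a_0 = -3, a_1 = -9/5, a_2 = 3, so
  g(x) = 3*x^2 - 9*x/5 - 3.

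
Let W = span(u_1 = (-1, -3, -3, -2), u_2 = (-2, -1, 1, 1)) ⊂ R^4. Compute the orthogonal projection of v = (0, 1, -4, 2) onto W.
proj_W(v) = (103/161, -36/161, -174/161, -139/161)

Set up U = [u_1 | ... | u_2] ∈ R^(4×2). The projector onto W = col(U) is P = U (U^T U)^(-1) U^T.
Compute U^T U =
  [23, 0]
  [0, 7],
and U^T v = (5, -3).
Solve U^T U · c = U^T v for the coefficients: c = (5/23, -3/7). The projection is proj_W(v) = U c.
Check: (v - proj_W(v)) · u_1 = 0  (should be 0).
Check: (v - proj_W(v)) · u_2 = 0  (should be 0).
Result: proj_W(v) = (103/161, -36/161, -174/161, -139/161).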